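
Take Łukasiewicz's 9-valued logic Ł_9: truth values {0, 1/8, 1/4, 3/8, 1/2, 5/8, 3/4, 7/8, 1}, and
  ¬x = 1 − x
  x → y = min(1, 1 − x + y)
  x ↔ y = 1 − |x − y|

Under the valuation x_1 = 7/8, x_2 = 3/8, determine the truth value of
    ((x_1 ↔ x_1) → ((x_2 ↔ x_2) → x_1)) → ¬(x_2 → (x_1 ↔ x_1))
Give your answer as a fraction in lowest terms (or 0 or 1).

1/8

x_1 ↔ x_1 = 7/8 ↔ 7/8 = 1
x_2 ↔ x_2 = 3/8 ↔ 3/8 = 1
(x_2 ↔ x_2) → x_1 = 1 → 7/8 = 7/8
(x_1 ↔ x_1) → ((x_2 ↔ x_2) → x_1) = 1 → 7/8 = 7/8
x_1 ↔ x_1 = 7/8 ↔ 7/8 = 1
x_2 → (x_1 ↔ x_1) = 3/8 → 1 = 1
¬(x_2 → (x_1 ↔ x_1)) = ¬1 = 0
((x_1 ↔ x_1) → ((x_2 ↔ x_2) → x_1)) → ¬(x_2 → (x_1 ↔ x_1)) = 7/8 → 0 = 1/8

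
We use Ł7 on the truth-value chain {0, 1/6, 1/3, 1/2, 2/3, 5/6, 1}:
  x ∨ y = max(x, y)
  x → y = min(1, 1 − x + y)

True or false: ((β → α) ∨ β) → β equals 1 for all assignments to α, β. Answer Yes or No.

No

Counterexample: take α = 0, β = 0.
β → α = 0 → 0 = 1
(β → α) ∨ β = 1 ∨ 0 = 1
((β → α) ∨ β) → β = 1 → 0 = 0
This gives 0 ≠ 1.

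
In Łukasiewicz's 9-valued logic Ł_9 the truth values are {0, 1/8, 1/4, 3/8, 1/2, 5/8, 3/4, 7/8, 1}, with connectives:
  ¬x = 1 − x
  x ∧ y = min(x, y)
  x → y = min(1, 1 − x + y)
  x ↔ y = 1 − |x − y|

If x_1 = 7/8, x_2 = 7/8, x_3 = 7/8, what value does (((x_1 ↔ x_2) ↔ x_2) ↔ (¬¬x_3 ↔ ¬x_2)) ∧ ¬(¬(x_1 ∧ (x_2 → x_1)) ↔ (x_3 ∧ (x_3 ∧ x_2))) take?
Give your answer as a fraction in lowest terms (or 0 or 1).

3/8

x_1 ↔ x_2 = 7/8 ↔ 7/8 = 1
(x_1 ↔ x_2) ↔ x_2 = 1 ↔ 7/8 = 7/8
¬x_3 = ¬7/8 = 1/8
¬¬x_3 = ¬1/8 = 7/8
¬x_2 = ¬7/8 = 1/8
¬¬x_3 ↔ ¬x_2 = 7/8 ↔ 1/8 = 1/4
((x_1 ↔ x_2) ↔ x_2) ↔ (¬¬x_3 ↔ ¬x_2) = 7/8 ↔ 1/4 = 3/8
x_2 → x_1 = 7/8 → 7/8 = 1
x_1 ∧ (x_2 → x_1) = 7/8 ∧ 1 = 7/8
¬(x_1 ∧ (x_2 → x_1)) = ¬7/8 = 1/8
x_3 ∧ x_2 = 7/8 ∧ 7/8 = 7/8
x_3 ∧ (x_3 ∧ x_2) = 7/8 ∧ 7/8 = 7/8
¬(x_1 ∧ (x_2 → x_1)) ↔ (x_3 ∧ (x_3 ∧ x_2)) = 1/8 ↔ 7/8 = 1/4
¬(¬(x_1 ∧ (x_2 → x_1)) ↔ (x_3 ∧ (x_3 ∧ x_2))) = ¬1/4 = 3/4
(((x_1 ↔ x_2) ↔ x_2) ↔ (¬¬x_3 ↔ ¬x_2)) ∧ ¬(¬(x_1 ∧ (x_2 → x_1)) ↔ (x_3 ∧ (x_3 ∧ x_2))) = 3/8 ∧ 3/4 = 3/8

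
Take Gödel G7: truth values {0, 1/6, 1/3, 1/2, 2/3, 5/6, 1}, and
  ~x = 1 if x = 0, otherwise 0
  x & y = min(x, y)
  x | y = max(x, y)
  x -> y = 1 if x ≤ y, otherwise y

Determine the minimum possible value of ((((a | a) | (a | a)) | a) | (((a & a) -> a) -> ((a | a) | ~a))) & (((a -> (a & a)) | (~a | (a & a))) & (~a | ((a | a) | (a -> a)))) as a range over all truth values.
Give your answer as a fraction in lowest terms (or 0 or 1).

Take a = 1/6:
a | a = 1/6 | 1/6 = 1/6
a | a = 1/6 | 1/6 = 1/6
(a | a) | (a | a) = 1/6 | 1/6 = 1/6
((a | a) | (a | a)) | a = 1/6 | 1/6 = 1/6
a & a = 1/6 & 1/6 = 1/6
(a & a) -> a = 1/6 -> 1/6 = 1
a | a = 1/6 | 1/6 = 1/6
~a = ~1/6 = 0
(a | a) | ~a = 1/6 | 0 = 1/6
((a & a) -> a) -> ((a | a) | ~a) = 1 -> 1/6 = 1/6
(((a | a) | (a | a)) | a) | (((a & a) -> a) -> ((a | a) | ~a)) = 1/6 | 1/6 = 1/6
a & a = 1/6 & 1/6 = 1/6
a -> (a & a) = 1/6 -> 1/6 = 1
~a = ~1/6 = 0
a & a = 1/6 & 1/6 = 1/6
~a | (a & a) = 0 | 1/6 = 1/6
(a -> (a & a)) | (~a | (a & a)) = 1 | 1/6 = 1
~a = ~1/6 = 0
a | a = 1/6 | 1/6 = 1/6
a -> a = 1/6 -> 1/6 = 1
(a | a) | (a -> a) = 1/6 | 1 = 1
~a | ((a | a) | (a -> a)) = 0 | 1 = 1
((a -> (a & a)) | (~a | (a & a))) & (~a | ((a | a) | (a -> a))) = 1 & 1 = 1
((((a | a) | (a | a)) | a) | (((a & a) -> a) -> ((a | a) | ~a))) & (((a -> (a & a)) | (~a | (a & a))) & (~a | ((a | a) | (a -> a)))) = 1/6 & 1 = 1/6
No assignment yields a value below 1/6, so this is the minimum.

1/6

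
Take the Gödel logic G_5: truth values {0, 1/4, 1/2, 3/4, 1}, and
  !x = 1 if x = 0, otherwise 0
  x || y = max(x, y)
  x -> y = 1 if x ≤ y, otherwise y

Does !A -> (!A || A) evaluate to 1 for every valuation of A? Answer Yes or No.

A = 0 ↦ 1
A = 1/4 ↦ 1
A = 1/2 ↦ 1
A = 3/4 ↦ 1
A = 1 ↦ 1
Every assignment gives a value ≥ 1.

Yes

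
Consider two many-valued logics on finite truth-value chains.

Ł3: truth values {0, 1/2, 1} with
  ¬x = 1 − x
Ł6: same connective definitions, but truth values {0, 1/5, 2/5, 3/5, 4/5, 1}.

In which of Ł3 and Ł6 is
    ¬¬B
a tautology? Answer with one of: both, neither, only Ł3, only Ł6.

In Ł3: at B = 0 the value is 0 — not a tautology.
In Ł6: at B = 0 the value is 0 — not a tautology.

neither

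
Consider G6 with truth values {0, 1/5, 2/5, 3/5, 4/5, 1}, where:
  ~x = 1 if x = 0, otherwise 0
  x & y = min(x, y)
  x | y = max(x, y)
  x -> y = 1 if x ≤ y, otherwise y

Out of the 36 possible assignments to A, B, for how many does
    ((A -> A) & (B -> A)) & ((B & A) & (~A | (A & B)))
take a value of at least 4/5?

value 1: 1 assignment (counts)
value 4/5: 3 assignments (counts)
value 3/5: 5 assignments
value 2/5: 7 assignments
value 1/5: 9 assignments
value 0: 11 assignments
So 4 of the 36 assignments meet the threshold.

4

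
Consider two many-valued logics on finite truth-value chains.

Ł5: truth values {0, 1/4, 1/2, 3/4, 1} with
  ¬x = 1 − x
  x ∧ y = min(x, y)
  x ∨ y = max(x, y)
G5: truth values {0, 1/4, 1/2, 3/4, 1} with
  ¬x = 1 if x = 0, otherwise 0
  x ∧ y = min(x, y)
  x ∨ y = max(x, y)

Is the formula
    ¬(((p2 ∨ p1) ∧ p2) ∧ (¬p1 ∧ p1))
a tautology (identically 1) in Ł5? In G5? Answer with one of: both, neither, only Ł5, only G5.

only G5

In Ł5: at p1 = 1/4, p2 = 1/4 the value is 3/4 — not a tautology.
In G5: every assignment gives 1 — tautology.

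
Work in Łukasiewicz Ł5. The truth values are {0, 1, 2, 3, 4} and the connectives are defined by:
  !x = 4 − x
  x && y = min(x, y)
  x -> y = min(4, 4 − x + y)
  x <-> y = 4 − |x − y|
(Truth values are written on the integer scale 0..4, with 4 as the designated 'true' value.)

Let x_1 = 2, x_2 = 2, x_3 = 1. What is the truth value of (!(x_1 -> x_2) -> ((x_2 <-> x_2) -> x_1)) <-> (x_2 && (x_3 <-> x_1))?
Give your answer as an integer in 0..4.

x_1 -> x_2 = 2 -> 2 = 4
!(x_1 -> x_2) = !4 = 0
x_2 <-> x_2 = 2 <-> 2 = 4
(x_2 <-> x_2) -> x_1 = 4 -> 2 = 2
!(x_1 -> x_2) -> ((x_2 <-> x_2) -> x_1) = 0 -> 2 = 4
x_3 <-> x_1 = 1 <-> 2 = 3
x_2 && (x_3 <-> x_1) = 2 && 3 = 2
(!(x_1 -> x_2) -> ((x_2 <-> x_2) -> x_1)) <-> (x_2 && (x_3 <-> x_1)) = 4 <-> 2 = 2

2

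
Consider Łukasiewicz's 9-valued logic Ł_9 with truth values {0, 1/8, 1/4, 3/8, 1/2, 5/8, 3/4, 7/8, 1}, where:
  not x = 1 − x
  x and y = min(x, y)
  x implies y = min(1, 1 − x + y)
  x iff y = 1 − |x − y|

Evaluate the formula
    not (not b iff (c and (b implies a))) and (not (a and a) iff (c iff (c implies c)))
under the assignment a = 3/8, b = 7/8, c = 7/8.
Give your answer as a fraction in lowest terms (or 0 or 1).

3/8

not b = not 7/8 = 1/8
b implies a = 7/8 implies 3/8 = 1/2
c and (b implies a) = 7/8 and 1/2 = 1/2
not b iff (c and (b implies a)) = 1/8 iff 1/2 = 5/8
not (not b iff (c and (b implies a))) = not 5/8 = 3/8
a and a = 3/8 and 3/8 = 3/8
not (a and a) = not 3/8 = 5/8
c implies c = 7/8 implies 7/8 = 1
c iff (c implies c) = 7/8 iff 1 = 7/8
not (a and a) iff (c iff (c implies c)) = 5/8 iff 7/8 = 3/4
not (not b iff (c and (b implies a))) and (not (a and a) iff (c iff (c implies c))) = 3/8 and 3/4 = 3/8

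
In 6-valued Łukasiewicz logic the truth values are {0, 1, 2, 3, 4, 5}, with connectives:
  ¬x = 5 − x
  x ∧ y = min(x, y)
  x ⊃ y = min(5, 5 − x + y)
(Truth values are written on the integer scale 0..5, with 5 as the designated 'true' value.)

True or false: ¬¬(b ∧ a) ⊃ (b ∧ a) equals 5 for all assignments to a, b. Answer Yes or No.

Yes

At a = 1, b = 1, for instance:
b ∧ a = 1 ∧ 1 = 1
¬(b ∧ a) = ¬1 = 4
¬¬(b ∧ a) = ¬4 = 1
¬¬(b ∧ a) ⊃ (b ∧ a) = 1 ⊃ 1 = 5
and checking the remaining 35 assignments likewise gives ≥ 5 in every case.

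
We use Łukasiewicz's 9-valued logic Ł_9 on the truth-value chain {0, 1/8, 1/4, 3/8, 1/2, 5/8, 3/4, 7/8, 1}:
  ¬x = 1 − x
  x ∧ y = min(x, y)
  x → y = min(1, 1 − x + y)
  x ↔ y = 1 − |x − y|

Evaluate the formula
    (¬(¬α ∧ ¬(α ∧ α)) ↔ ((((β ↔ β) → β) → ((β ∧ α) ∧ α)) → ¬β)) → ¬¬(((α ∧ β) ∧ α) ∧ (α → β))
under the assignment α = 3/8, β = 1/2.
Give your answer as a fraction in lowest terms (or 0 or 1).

5/8

¬α = ¬3/8 = 5/8
α ∧ α = 3/8 ∧ 3/8 = 3/8
¬(α ∧ α) = ¬3/8 = 5/8
¬α ∧ ¬(α ∧ α) = 5/8 ∧ 5/8 = 5/8
¬(¬α ∧ ¬(α ∧ α)) = ¬5/8 = 3/8
β ↔ β = 1/2 ↔ 1/2 = 1
(β ↔ β) → β = 1 → 1/2 = 1/2
β ∧ α = 1/2 ∧ 3/8 = 3/8
(β ∧ α) ∧ α = 3/8 ∧ 3/8 = 3/8
((β ↔ β) → β) → ((β ∧ α) ∧ α) = 1/2 → 3/8 = 7/8
¬β = ¬1/2 = 1/2
(((β ↔ β) → β) → ((β ∧ α) ∧ α)) → ¬β = 7/8 → 1/2 = 5/8
¬(¬α ∧ ¬(α ∧ α)) ↔ ((((β ↔ β) → β) → ((β ∧ α) ∧ α)) → ¬β) = 3/8 ↔ 5/8 = 3/4
α ∧ β = 3/8 ∧ 1/2 = 3/8
(α ∧ β) ∧ α = 3/8 ∧ 3/8 = 3/8
α → β = 3/8 → 1/2 = 1
((α ∧ β) ∧ α) ∧ (α → β) = 3/8 ∧ 1 = 3/8
¬(((α ∧ β) ∧ α) ∧ (α → β)) = ¬3/8 = 5/8
¬¬(((α ∧ β) ∧ α) ∧ (α → β)) = ¬5/8 = 3/8
(¬(¬α ∧ ¬(α ∧ α)) ↔ ((((β ↔ β) → β) → ((β ∧ α) ∧ α)) → ¬β)) → ¬¬(((α ∧ β) ∧ α) ∧ (α → β)) = 3/4 → 3/8 = 5/8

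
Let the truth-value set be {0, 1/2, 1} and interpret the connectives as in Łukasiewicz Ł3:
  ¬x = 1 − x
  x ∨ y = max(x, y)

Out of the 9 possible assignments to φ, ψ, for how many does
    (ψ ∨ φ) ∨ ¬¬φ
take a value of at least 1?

5

φ = 0, ψ = 0 ↦ 0  <
φ = 0, ψ = 1/2 ↦ 1/2  <
φ = 0, ψ = 1 ↦ 1  ≥
φ = 1/2, ψ = 0 ↦ 1/2  <
φ = 1/2, ψ = 1/2 ↦ 1/2  <
φ = 1/2, ψ = 1 ↦ 1  ≥
φ = 1, ψ = 0 ↦ 1  ≥
φ = 1, ψ = 1/2 ↦ 1  ≥
φ = 1, ψ = 1 ↦ 1  ≥
So 5 of the 9 assignments meet the threshold.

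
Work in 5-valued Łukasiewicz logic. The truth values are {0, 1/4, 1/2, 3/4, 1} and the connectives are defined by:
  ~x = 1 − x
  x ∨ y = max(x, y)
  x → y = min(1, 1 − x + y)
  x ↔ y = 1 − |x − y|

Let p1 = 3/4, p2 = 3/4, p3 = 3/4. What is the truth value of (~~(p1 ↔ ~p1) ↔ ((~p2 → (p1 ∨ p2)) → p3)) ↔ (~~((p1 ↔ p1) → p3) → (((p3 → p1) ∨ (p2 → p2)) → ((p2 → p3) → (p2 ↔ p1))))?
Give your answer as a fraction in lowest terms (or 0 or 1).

~p1 = ~3/4 = 1/4
p1 ↔ ~p1 = 3/4 ↔ 1/4 = 1/2
~(p1 ↔ ~p1) = ~1/2 = 1/2
~~(p1 ↔ ~p1) = ~1/2 = 1/2
~p2 = ~3/4 = 1/4
p1 ∨ p2 = 3/4 ∨ 3/4 = 3/4
~p2 → (p1 ∨ p2) = 1/4 → 3/4 = 1
(~p2 → (p1 ∨ p2)) → p3 = 1 → 3/4 = 3/4
~~(p1 ↔ ~p1) ↔ ((~p2 → (p1 ∨ p2)) → p3) = 1/2 ↔ 3/4 = 3/4
p1 ↔ p1 = 3/4 ↔ 3/4 = 1
(p1 ↔ p1) → p3 = 1 → 3/4 = 3/4
~((p1 ↔ p1) → p3) = ~3/4 = 1/4
~~((p1 ↔ p1) → p3) = ~1/4 = 3/4
p3 → p1 = 3/4 → 3/4 = 1
p2 → p2 = 3/4 → 3/4 = 1
(p3 → p1) ∨ (p2 → p2) = 1 ∨ 1 = 1
p2 → p3 = 3/4 → 3/4 = 1
p2 ↔ p1 = 3/4 ↔ 3/4 = 1
(p2 → p3) → (p2 ↔ p1) = 1 → 1 = 1
((p3 → p1) ∨ (p2 → p2)) → ((p2 → p3) → (p2 ↔ p1)) = 1 → 1 = 1
~~((p1 ↔ p1) → p3) → (((p3 → p1) ∨ (p2 → p2)) → ((p2 → p3) → (p2 ↔ p1))) = 3/4 → 1 = 1
(~~(p1 ↔ ~p1) ↔ ((~p2 → (p1 ∨ p2)) → p3)) ↔ (~~((p1 ↔ p1) → p3) → (((p3 → p1) ∨ (p2 → p2)) → ((p2 → p3) → (p2 ↔ p1)))) = 3/4 ↔ 1 = 3/4

3/4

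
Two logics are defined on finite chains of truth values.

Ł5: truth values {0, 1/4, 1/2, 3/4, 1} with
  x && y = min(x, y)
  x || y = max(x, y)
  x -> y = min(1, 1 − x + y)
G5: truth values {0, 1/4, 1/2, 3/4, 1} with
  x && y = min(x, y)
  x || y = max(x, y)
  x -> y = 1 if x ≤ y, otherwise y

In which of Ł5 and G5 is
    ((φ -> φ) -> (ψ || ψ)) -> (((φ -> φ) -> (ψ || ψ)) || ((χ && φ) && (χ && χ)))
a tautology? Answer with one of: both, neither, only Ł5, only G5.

In Ł5: every assignment gives 1 — tautology.
In G5: every assignment gives 1 — tautology.

both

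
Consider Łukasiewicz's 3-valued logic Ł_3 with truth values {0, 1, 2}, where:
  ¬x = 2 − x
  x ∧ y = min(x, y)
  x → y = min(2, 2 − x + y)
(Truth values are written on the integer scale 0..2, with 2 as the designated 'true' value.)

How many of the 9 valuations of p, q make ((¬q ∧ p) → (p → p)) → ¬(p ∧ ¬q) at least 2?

5

p = 0, q = 0 ↦ 2  ≥
p = 0, q = 1 ↦ 2  ≥
p = 0, q = 2 ↦ 2  ≥
p = 1, q = 0 ↦ 1  <
p = 1, q = 1 ↦ 1  <
p = 1, q = 2 ↦ 2  ≥
p = 2, q = 0 ↦ 0  <
p = 2, q = 1 ↦ 1  <
p = 2, q = 2 ↦ 2  ≥
So 5 of the 9 assignments meet the threshold.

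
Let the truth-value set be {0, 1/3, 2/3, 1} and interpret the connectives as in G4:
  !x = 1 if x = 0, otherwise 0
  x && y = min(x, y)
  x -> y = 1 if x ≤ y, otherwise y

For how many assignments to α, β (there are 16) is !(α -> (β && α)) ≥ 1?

3

α = 0, β = 0 ↦ 0  <
α = 0, β = 1/3 ↦ 0  <
α = 0, β = 2/3 ↦ 0  <
α = 0, β = 1 ↦ 0  <
α = 1/3, β = 0 ↦ 1  ≥
α = 1/3, β = 1/3 ↦ 0  <
α = 1/3, β = 2/3 ↦ 0  <
α = 1/3, β = 1 ↦ 0  <
α = 2/3, β = 0 ↦ 1  ≥
α = 2/3, β = 1/3 ↦ 0  <
α = 2/3, β = 2/3 ↦ 0  <
α = 2/3, β = 1 ↦ 0  <
α = 1, β = 0 ↦ 1  ≥
α = 1, β = 1/3 ↦ 0  <
α = 1, β = 2/3 ↦ 0  <
α = 1, β = 1 ↦ 0  <
So 3 of the 16 assignments meet the threshold.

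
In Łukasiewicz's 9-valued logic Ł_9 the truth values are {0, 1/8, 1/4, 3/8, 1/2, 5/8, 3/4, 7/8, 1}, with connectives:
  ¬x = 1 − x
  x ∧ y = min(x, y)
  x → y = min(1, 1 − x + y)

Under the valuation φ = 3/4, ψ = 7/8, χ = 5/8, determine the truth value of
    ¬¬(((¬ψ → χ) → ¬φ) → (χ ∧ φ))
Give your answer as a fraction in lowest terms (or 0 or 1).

1

¬ψ = ¬7/8 = 1/8
¬ψ → χ = 1/8 → 5/8 = 1
¬φ = ¬3/4 = 1/4
(¬ψ → χ) → ¬φ = 1 → 1/4 = 1/4
χ ∧ φ = 5/8 ∧ 3/4 = 5/8
((¬ψ → χ) → ¬φ) → (χ ∧ φ) = 1/4 → 5/8 = 1
¬(((¬ψ → χ) → ¬φ) → (χ ∧ φ)) = ¬1 = 0
¬¬(((¬ψ → χ) → ¬φ) → (χ ∧ φ)) = ¬0 = 1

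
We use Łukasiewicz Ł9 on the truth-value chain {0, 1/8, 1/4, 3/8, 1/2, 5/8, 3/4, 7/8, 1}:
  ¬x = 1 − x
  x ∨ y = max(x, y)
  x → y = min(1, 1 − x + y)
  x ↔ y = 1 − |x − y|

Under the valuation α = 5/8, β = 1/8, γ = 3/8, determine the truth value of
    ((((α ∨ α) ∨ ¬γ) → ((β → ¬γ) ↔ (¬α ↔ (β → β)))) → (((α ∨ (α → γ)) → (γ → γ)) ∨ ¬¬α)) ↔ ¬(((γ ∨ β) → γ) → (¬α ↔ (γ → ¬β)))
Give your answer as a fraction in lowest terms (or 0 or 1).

α ∨ α = 5/8 ∨ 5/8 = 5/8
¬γ = ¬3/8 = 5/8
(α ∨ α) ∨ ¬γ = 5/8 ∨ 5/8 = 5/8
¬γ = ¬3/8 = 5/8
β → ¬γ = 1/8 → 5/8 = 1
¬α = ¬5/8 = 3/8
β → β = 1/8 → 1/8 = 1
¬α ↔ (β → β) = 3/8 ↔ 1 = 3/8
(β → ¬γ) ↔ (¬α ↔ (β → β)) = 1 ↔ 3/8 = 3/8
((α ∨ α) ∨ ¬γ) → ((β → ¬γ) ↔ (¬α ↔ (β → β))) = 5/8 → 3/8 = 3/4
α → γ = 5/8 → 3/8 = 3/4
α ∨ (α → γ) = 5/8 ∨ 3/4 = 3/4
γ → γ = 3/8 → 3/8 = 1
(α ∨ (α → γ)) → (γ → γ) = 3/4 → 1 = 1
¬α = ¬5/8 = 3/8
¬¬α = ¬3/8 = 5/8
((α ∨ (α → γ)) → (γ → γ)) ∨ ¬¬α = 1 ∨ 5/8 = 1
(((α ∨ α) ∨ ¬γ) → ((β → ¬γ) ↔ (¬α ↔ (β → β)))) → (((α ∨ (α → γ)) → (γ → γ)) ∨ ¬¬α) = 3/4 → 1 = 1
γ ∨ β = 3/8 ∨ 1/8 = 3/8
(γ ∨ β) → γ = 3/8 → 3/8 = 1
¬α = ¬5/8 = 3/8
¬β = ¬1/8 = 7/8
γ → ¬β = 3/8 → 7/8 = 1
¬α ↔ (γ → ¬β) = 3/8 ↔ 1 = 3/8
((γ ∨ β) → γ) → (¬α ↔ (γ → ¬β)) = 1 → 3/8 = 3/8
¬(((γ ∨ β) → γ) → (¬α ↔ (γ → ¬β))) = ¬3/8 = 5/8
((((α ∨ α) ∨ ¬γ) → ((β → ¬γ) ↔ (¬α ↔ (β → β)))) → (((α ∨ (α → γ)) → (γ → γ)) ∨ ¬¬α)) ↔ ¬(((γ ∨ β) → γ) → (¬α ↔ (γ → ¬β))) = 1 ↔ 5/8 = 5/8

5/8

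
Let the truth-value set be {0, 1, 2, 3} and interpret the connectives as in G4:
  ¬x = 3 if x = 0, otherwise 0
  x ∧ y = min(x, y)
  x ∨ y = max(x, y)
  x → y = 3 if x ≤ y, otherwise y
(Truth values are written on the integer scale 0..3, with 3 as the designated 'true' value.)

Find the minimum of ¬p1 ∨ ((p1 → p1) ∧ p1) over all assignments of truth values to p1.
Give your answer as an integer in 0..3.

1

Take p1 = 1:
¬p1 = ¬1 = 0
p1 → p1 = 1 → 1 = 3
(p1 → p1) ∧ p1 = 3 ∧ 1 = 1
¬p1 ∨ ((p1 → p1) ∧ p1) = 0 ∨ 1 = 1
No assignment yields a value below 1, so this is the minimum.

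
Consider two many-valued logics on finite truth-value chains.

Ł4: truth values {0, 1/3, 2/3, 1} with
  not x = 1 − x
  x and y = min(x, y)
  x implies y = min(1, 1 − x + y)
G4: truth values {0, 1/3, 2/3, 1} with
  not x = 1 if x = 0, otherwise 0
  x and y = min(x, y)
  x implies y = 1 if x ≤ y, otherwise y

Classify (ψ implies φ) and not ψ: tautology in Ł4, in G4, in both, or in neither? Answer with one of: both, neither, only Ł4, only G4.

neither

In Ł4: at φ = 0, ψ = 1/3 the value is 2/3 — not a tautology.
In G4: at φ = 0, ψ = 1/3 the value is 0 — not a tautology.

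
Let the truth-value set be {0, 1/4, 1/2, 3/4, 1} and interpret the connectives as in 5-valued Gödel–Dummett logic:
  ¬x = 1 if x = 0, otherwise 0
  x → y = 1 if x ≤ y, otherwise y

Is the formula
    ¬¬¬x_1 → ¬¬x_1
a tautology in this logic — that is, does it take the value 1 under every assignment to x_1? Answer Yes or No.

No

Counterexample: take x_1 = 0.
¬x_1 = ¬0 = 1
¬¬x_1 = ¬1 = 0
¬¬¬x_1 = ¬0 = 1
¬x_1 = ¬0 = 1
¬¬x_1 = ¬1 = 0
¬¬¬x_1 → ¬¬x_1 = 1 → 0 = 0
This gives 0 ≠ 1.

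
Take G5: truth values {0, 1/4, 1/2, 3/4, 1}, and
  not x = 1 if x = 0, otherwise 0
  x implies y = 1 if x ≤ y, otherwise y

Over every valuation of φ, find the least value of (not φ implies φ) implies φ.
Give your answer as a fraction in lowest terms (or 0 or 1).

1/4

Take φ = 1/4:
not φ = not 1/4 = 0
not φ implies φ = 0 implies 1/4 = 1
(not φ implies φ) implies φ = 1 implies 1/4 = 1/4
No assignment yields a value below 1/4, so this is the minimum.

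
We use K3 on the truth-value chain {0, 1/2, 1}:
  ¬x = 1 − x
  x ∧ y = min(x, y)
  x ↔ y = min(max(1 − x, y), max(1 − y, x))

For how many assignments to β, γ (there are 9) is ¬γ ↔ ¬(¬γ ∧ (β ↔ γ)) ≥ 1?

β = 0, γ = 0 ↦ 0  <
β = 0, γ = 1/2 ↦ 1/2  <
β = 0, γ = 1 ↦ 0  <
β = 1/2, γ = 0 ↦ 1/2  <
β = 1/2, γ = 1/2 ↦ 1/2  <
β = 1/2, γ = 1 ↦ 0  <
β = 1, γ = 0 ↦ 1  ≥
β = 1, γ = 1/2 ↦ 1/2  <
β = 1, γ = 1 ↦ 0  <
So 1 of the 9 assignments meets the threshold.

1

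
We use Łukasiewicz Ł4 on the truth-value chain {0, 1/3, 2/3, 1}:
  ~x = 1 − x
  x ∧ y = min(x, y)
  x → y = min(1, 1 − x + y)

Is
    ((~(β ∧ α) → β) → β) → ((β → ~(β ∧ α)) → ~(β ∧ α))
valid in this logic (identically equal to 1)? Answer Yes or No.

Yes

α = 0, β = 0 ↦ 1
α = 0, β = 1/3 ↦ 1
α = 0, β = 2/3 ↦ 1
α = 0, β = 1 ↦ 1
α = 1/3, β = 0 ↦ 1
α = 1/3, β = 1/3 ↦ 1
α = 1/3, β = 2/3 ↦ 1
α = 1/3, β = 1 ↦ 1
α = 2/3, β = 0 ↦ 1
α = 2/3, β = 1/3 ↦ 1
α = 2/3, β = 2/3 ↦ 1
α = 2/3, β = 1 ↦ 1
α = 1, β = 0 ↦ 1
α = 1, β = 1/3 ↦ 1
α = 1, β = 2/3 ↦ 1
α = 1, β = 1 ↦ 1
Every assignment gives a value ≥ 1.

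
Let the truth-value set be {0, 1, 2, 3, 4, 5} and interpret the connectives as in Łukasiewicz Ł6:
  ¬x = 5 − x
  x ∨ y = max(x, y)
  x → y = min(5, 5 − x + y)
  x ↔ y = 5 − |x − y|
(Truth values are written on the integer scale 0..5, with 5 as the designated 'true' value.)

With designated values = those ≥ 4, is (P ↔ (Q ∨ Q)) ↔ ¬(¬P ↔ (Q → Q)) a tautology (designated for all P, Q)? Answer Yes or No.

No

Counterexample: take P = 0, Q = 0.
Q ∨ Q = 0 ∨ 0 = 0
P ↔ (Q ∨ Q) = 0 ↔ 0 = 5
¬P = ¬0 = 5
Q → Q = 0 → 0 = 5
¬P ↔ (Q → Q) = 5 ↔ 5 = 5
¬(¬P ↔ (Q → Q)) = ¬5 = 0
(P ↔ (Q ∨ Q)) ↔ ¬(¬P ↔ (Q → Q)) = 5 ↔ 0 = 0
This gives 0, which is below 4.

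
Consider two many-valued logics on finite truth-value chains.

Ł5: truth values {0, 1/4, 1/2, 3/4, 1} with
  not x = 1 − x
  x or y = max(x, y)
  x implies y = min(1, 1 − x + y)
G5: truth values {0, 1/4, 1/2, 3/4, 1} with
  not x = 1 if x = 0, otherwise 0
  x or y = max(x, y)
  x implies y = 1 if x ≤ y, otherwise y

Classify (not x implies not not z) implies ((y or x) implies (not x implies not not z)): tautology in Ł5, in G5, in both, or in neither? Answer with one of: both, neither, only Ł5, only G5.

In Ł5: every assignment gives 1 — tautology.
In G5: every assignment gives 1 — tautology.

both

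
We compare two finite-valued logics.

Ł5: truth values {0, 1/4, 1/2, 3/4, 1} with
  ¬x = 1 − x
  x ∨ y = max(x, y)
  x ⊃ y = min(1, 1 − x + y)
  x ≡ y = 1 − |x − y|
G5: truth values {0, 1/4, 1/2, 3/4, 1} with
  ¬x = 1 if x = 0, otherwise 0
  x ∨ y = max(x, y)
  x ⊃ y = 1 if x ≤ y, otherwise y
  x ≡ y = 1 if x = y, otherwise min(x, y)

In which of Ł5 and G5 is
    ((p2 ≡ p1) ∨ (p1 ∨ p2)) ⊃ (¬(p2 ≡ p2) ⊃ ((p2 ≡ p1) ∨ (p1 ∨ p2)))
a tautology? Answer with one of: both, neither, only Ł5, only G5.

In Ł5: every assignment gives 1 — tautology.
In G5: every assignment gives 1 — tautology.

both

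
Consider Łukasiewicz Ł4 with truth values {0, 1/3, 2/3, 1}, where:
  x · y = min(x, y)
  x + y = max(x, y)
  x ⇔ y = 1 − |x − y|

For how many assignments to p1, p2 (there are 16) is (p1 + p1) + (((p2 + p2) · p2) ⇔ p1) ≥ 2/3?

p1 = 0, p2 = 0 ↦ 1  ≥
p1 = 0, p2 = 1/3 ↦ 2/3  ≥
p1 = 0, p2 = 2/3 ↦ 1/3  <
p1 = 0, p2 = 1 ↦ 0  <
p1 = 1/3, p2 = 0 ↦ 2/3  ≥
p1 = 1/3, p2 = 1/3 ↦ 1  ≥
p1 = 1/3, p2 = 2/3 ↦ 2/3  ≥
p1 = 1/3, p2 = 1 ↦ 1/3  <
p1 = 2/3, p2 = 0 ↦ 2/3  ≥
p1 = 2/3, p2 = 1/3 ↦ 2/3  ≥
p1 = 2/3, p2 = 2/3 ↦ 1  ≥
p1 = 2/3, p2 = 1 ↦ 2/3  ≥
p1 = 1, p2 = 0 ↦ 1  ≥
p1 = 1, p2 = 1/3 ↦ 1  ≥
p1 = 1, p2 = 2/3 ↦ 1  ≥
p1 = 1, p2 = 1 ↦ 1  ≥
So 13 of the 16 assignments meet the threshold.

13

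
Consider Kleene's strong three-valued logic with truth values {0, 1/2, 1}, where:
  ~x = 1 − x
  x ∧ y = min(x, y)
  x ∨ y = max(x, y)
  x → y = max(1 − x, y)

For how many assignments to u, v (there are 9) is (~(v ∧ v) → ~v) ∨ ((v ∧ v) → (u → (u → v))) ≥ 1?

7

u = 0, v = 0 ↦ 1  ≥
u = 0, v = 1/2 ↦ 1  ≥
u = 0, v = 1 ↦ 1  ≥
u = 1/2, v = 0 ↦ 1  ≥
u = 1/2, v = 1/2 ↦ 1/2  <
u = 1/2, v = 1 ↦ 1  ≥
u = 1, v = 0 ↦ 1  ≥
u = 1, v = 1/2 ↦ 1/2  <
u = 1, v = 1 ↦ 1  ≥
So 7 of the 9 assignments meet the threshold.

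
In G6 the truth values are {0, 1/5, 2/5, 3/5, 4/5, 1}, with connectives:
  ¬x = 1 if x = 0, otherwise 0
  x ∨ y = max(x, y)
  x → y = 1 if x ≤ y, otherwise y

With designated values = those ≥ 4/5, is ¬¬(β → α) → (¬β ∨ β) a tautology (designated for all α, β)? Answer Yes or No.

No

Counterexample: take α = 1/5, β = 1/5.
β → α = 1/5 → 1/5 = 1
¬(β → α) = ¬1 = 0
¬¬(β → α) = ¬0 = 1
¬β = ¬1/5 = 0
¬β ∨ β = 0 ∨ 1/5 = 1/5
¬¬(β → α) → (¬β ∨ β) = 1 → 1/5 = 1/5
This gives 1/5, which is below 4/5.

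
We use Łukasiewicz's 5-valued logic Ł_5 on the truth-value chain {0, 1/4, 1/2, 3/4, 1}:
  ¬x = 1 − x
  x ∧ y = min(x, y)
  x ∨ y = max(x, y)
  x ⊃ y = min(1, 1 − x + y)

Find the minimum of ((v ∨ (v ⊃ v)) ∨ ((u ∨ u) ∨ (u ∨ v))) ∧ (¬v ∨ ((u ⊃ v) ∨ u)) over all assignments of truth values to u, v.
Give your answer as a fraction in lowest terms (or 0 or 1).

Take u = 1/2, v = 1/4:
v ⊃ v = 1/4 ⊃ 1/4 = 1
v ∨ (v ⊃ v) = 1/4 ∨ 1 = 1
u ∨ u = 1/2 ∨ 1/2 = 1/2
u ∨ v = 1/2 ∨ 1/4 = 1/2
(u ∨ u) ∨ (u ∨ v) = 1/2 ∨ 1/2 = 1/2
(v ∨ (v ⊃ v)) ∨ ((u ∨ u) ∨ (u ∨ v)) = 1 ∨ 1/2 = 1
¬v = ¬1/4 = 3/4
u ⊃ v = 1/2 ⊃ 1/4 = 3/4
(u ⊃ v) ∨ u = 3/4 ∨ 1/2 = 3/4
¬v ∨ ((u ⊃ v) ∨ u) = 3/4 ∨ 3/4 = 3/4
((v ∨ (v ⊃ v)) ∨ ((u ∨ u) ∨ (u ∨ v))) ∧ (¬v ∨ ((u ⊃ v) ∨ u)) = 1 ∧ 3/4 = 3/4
No assignment yields a value below 3/4, so this is the minimum.

3/4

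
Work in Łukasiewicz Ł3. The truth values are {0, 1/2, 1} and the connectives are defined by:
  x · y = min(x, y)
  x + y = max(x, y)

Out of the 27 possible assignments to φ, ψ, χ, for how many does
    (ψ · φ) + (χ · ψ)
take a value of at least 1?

value 1: 5 assignments (counts)
value 1/2: 11 assignments
value 0: 11 assignments
So 5 of the 27 assignments meet the threshold.

5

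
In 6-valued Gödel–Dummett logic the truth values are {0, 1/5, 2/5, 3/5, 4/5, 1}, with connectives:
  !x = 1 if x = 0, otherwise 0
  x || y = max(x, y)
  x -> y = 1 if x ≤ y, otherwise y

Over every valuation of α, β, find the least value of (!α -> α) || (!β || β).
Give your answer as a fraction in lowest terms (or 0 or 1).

1/5

Take α = 0, β = 1/5:
!α = !0 = 1
!α -> α = 1 -> 0 = 0
!β = !1/5 = 0
!β || β = 0 || 1/5 = 1/5
(!α -> α) || (!β || β) = 0 || 1/5 = 1/5
No assignment yields a value below 1/5, so this is the minimum.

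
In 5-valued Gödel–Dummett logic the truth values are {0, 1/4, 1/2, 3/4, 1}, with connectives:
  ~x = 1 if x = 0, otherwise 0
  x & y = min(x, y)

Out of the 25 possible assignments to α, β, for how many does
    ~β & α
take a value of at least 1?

1

value 1: 1 assignment (counts)
value 3/4: 1 assignment
value 1/2: 1 assignment
value 1/4: 1 assignment
value 0: 21 assignments
So 1 of the 25 assignments meets the threshold.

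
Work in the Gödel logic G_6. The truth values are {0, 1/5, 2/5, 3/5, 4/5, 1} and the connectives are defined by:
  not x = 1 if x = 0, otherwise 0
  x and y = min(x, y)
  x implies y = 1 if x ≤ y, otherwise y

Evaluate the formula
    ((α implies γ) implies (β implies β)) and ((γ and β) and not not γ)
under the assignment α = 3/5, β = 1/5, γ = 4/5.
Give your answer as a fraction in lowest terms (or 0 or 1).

α implies γ = 3/5 implies 4/5 = 1
β implies β = 1/5 implies 1/5 = 1
(α implies γ) implies (β implies β) = 1 implies 1 = 1
γ and β = 4/5 and 1/5 = 1/5
not γ = not 4/5 = 0
not not γ = not 0 = 1
(γ and β) and not not γ = 1/5 and 1 = 1/5
((α implies γ) implies (β implies β)) and ((γ and β) and not not γ) = 1 and 1/5 = 1/5

1/5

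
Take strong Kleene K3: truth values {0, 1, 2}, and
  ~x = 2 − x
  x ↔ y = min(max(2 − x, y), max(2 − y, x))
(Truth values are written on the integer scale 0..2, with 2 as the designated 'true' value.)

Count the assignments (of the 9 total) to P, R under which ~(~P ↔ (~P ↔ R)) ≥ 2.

2

P = 0, R = 0 ↦ 2  ≥
P = 0, R = 1 ↦ 1  <
P = 0, R = 2 ↦ 0  <
P = 1, R = 0 ↦ 1  <
P = 1, R = 1 ↦ 1  <
P = 1, R = 2 ↦ 1  <
P = 2, R = 0 ↦ 2  ≥
P = 2, R = 1 ↦ 1  <
P = 2, R = 2 ↦ 0  <
So 2 of the 9 assignments meet the threshold.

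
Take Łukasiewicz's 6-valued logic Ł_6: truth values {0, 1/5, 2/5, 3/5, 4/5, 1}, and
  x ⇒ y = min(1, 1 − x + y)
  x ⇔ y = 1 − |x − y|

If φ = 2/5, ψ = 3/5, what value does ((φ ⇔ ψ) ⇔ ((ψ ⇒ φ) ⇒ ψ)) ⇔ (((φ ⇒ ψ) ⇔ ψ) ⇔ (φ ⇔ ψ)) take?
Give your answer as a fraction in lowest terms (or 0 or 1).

φ ⇔ ψ = 2/5 ⇔ 3/5 = 4/5
ψ ⇒ φ = 3/5 ⇒ 2/5 = 4/5
(ψ ⇒ φ) ⇒ ψ = 4/5 ⇒ 3/5 = 4/5
(φ ⇔ ψ) ⇔ ((ψ ⇒ φ) ⇒ ψ) = 4/5 ⇔ 4/5 = 1
φ ⇒ ψ = 2/5 ⇒ 3/5 = 1
(φ ⇒ ψ) ⇔ ψ = 1 ⇔ 3/5 = 3/5
φ ⇔ ψ = 2/5 ⇔ 3/5 = 4/5
((φ ⇒ ψ) ⇔ ψ) ⇔ (φ ⇔ ψ) = 3/5 ⇔ 4/5 = 4/5
((φ ⇔ ψ) ⇔ ((ψ ⇒ φ) ⇒ ψ)) ⇔ (((φ ⇒ ψ) ⇔ ψ) ⇔ (φ ⇔ ψ)) = 1 ⇔ 4/5 = 4/5

4/5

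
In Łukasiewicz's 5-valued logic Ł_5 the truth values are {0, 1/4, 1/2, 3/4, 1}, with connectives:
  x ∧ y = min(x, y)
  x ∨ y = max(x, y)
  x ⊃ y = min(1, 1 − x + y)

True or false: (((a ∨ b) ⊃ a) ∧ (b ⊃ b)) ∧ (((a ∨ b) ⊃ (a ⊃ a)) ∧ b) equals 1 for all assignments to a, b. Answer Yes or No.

No

Counterexample: take a = 0, b = 0.
a ∨ b = 0 ∨ 0 = 0
(a ∨ b) ⊃ a = 0 ⊃ 0 = 1
b ⊃ b = 0 ⊃ 0 = 1
((a ∨ b) ⊃ a) ∧ (b ⊃ b) = 1 ∧ 1 = 1
a ∨ b = 0 ∨ 0 = 0
a ⊃ a = 0 ⊃ 0 = 1
(a ∨ b) ⊃ (a ⊃ a) = 0 ⊃ 1 = 1
((a ∨ b) ⊃ (a ⊃ a)) ∧ b = 1 ∧ 0 = 0
(((a ∨ b) ⊃ a) ∧ (b ⊃ b)) ∧ (((a ∨ b) ⊃ (a ⊃ a)) ∧ b) = 1 ∧ 0 = 0
This gives 0 ≠ 1.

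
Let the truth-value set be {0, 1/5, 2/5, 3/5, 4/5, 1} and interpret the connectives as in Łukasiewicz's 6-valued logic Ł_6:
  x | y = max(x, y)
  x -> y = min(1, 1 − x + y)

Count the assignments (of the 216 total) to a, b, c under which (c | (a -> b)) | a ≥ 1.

166

value 1: 166 assignments (counts)
value 4/5: 38 assignments
value 3/5: 12 assignments
So 166 of the 216 assignments meet the threshold.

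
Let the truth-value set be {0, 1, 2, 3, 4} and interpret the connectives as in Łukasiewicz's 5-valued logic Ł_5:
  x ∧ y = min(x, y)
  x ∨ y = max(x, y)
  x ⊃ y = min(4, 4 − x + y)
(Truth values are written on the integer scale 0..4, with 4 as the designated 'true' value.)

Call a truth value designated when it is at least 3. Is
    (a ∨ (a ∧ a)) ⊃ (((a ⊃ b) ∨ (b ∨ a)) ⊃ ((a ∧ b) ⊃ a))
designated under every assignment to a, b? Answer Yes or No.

At a = 2, b = 2, for instance:
a ∧ a = 2 ∧ 2 = 2
a ∨ (a ∧ a) = 2 ∨ 2 = 2
a ⊃ b = 2 ⊃ 2 = 4
b ∨ a = 2 ∨ 2 = 2
(a ⊃ b) ∨ (b ∨ a) = 4 ∨ 2 = 4
a ∧ b = 2 ∧ 2 = 2
(a ∧ b) ⊃ a = 2 ⊃ 2 = 4
((a ⊃ b) ∨ (b ∨ a)) ⊃ ((a ∧ b) ⊃ a) = 4 ⊃ 4 = 4
(a ∨ (a ∧ a)) ⊃ (((a ⊃ b) ∨ (b ∨ a)) ⊃ ((a ∧ b) ⊃ a)) = 2 ⊃ 4 = 4
and checking the remaining 24 assignments likewise gives ≥ 3 in every case.

Yes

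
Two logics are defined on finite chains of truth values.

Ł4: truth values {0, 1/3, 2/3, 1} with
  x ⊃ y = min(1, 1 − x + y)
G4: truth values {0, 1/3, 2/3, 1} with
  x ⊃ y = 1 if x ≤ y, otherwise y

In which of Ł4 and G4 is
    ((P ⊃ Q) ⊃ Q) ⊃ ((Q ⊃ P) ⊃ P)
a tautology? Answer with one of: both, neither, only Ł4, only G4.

only Ł4

In Ł4: every assignment gives 1 — tautology.
In G4: at P = 1/3, Q = 0 the value is 1/3 — not a tautology.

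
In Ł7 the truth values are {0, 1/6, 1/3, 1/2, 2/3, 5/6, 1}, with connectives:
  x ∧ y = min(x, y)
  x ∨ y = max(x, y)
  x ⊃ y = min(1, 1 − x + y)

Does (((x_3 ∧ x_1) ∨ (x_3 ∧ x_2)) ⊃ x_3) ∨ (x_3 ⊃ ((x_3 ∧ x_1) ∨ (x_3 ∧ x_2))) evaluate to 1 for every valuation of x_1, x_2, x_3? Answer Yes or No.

Yes

At x_1 = 1, x_2 = 2/3, x_3 = 0, for instance:
x_3 ∧ x_1 = 0 ∧ 1 = 0
x_3 ∧ x_2 = 0 ∧ 2/3 = 0
(x_3 ∧ x_1) ∨ (x_3 ∧ x_2) = 0 ∨ 0 = 0
((x_3 ∧ x_1) ∨ (x_3 ∧ x_2)) ⊃ x_3 = 0 ⊃ 0 = 1
x_3 ⊃ ((x_3 ∧ x_1) ∨ (x_3 ∧ x_2)) = 0 ⊃ 0 = 1
(((x_3 ∧ x_1) ∨ (x_3 ∧ x_2)) ⊃ x_3) ∨ (x_3 ⊃ ((x_3 ∧ x_1) ∨ (x_3 ∧ x_2))) = 1 ∨ 1 = 1
and checking the remaining 342 assignments likewise gives ≥ 1 in every case.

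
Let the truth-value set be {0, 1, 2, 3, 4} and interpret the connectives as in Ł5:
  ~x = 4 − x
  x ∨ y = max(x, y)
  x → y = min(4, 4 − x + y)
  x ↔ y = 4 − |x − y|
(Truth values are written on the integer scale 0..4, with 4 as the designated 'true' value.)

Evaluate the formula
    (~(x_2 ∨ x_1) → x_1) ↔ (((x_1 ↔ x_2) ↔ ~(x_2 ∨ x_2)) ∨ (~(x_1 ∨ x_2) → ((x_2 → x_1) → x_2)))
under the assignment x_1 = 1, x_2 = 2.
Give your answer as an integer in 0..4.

3

x_2 ∨ x_1 = 2 ∨ 1 = 2
~(x_2 ∨ x_1) = ~2 = 2
~(x_2 ∨ x_1) → x_1 = 2 → 1 = 3
x_1 ↔ x_2 = 1 ↔ 2 = 3
x_2 ∨ x_2 = 2 ∨ 2 = 2
~(x_2 ∨ x_2) = ~2 = 2
(x_1 ↔ x_2) ↔ ~(x_2 ∨ x_2) = 3 ↔ 2 = 3
x_1 ∨ x_2 = 1 ∨ 2 = 2
~(x_1 ∨ x_2) = ~2 = 2
x_2 → x_1 = 2 → 1 = 3
(x_2 → x_1) → x_2 = 3 → 2 = 3
~(x_1 ∨ x_2) → ((x_2 → x_1) → x_2) = 2 → 3 = 4
((x_1 ↔ x_2) ↔ ~(x_2 ∨ x_2)) ∨ (~(x_1 ∨ x_2) → ((x_2 → x_1) → x_2)) = 3 ∨ 4 = 4
(~(x_2 ∨ x_1) → x_1) ↔ (((x_1 ↔ x_2) ↔ ~(x_2 ∨ x_2)) ∨ (~(x_1 ∨ x_2) → ((x_2 → x_1) → x_2))) = 3 ↔ 4 = 3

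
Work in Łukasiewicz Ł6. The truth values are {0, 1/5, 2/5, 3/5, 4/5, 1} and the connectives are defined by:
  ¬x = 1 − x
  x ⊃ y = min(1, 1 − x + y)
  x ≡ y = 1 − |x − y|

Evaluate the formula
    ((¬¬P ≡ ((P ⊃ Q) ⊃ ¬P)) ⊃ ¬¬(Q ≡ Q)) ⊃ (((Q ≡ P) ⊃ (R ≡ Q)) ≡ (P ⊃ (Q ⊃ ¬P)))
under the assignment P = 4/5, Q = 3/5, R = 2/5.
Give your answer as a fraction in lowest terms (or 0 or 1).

4/5

¬P = ¬4/5 = 1/5
¬¬P = ¬1/5 = 4/5
P ⊃ Q = 4/5 ⊃ 3/5 = 4/5
¬P = ¬4/5 = 1/5
(P ⊃ Q) ⊃ ¬P = 4/5 ⊃ 1/5 = 2/5
¬¬P ≡ ((P ⊃ Q) ⊃ ¬P) = 4/5 ≡ 2/5 = 3/5
Q ≡ Q = 3/5 ≡ 3/5 = 1
¬(Q ≡ Q) = ¬1 = 0
¬¬(Q ≡ Q) = ¬0 = 1
(¬¬P ≡ ((P ⊃ Q) ⊃ ¬P)) ⊃ ¬¬(Q ≡ Q) = 3/5 ⊃ 1 = 1
Q ≡ P = 3/5 ≡ 4/5 = 4/5
R ≡ Q = 2/5 ≡ 3/5 = 4/5
(Q ≡ P) ⊃ (R ≡ Q) = 4/5 ⊃ 4/5 = 1
¬P = ¬4/5 = 1/5
Q ⊃ ¬P = 3/5 ⊃ 1/5 = 3/5
P ⊃ (Q ⊃ ¬P) = 4/5 ⊃ 3/5 = 4/5
((Q ≡ P) ⊃ (R ≡ Q)) ≡ (P ⊃ (Q ⊃ ¬P)) = 1 ≡ 4/5 = 4/5
((¬¬P ≡ ((P ⊃ Q) ⊃ ¬P)) ⊃ ¬¬(Q ≡ Q)) ⊃ (((Q ≡ P) ⊃ (R ≡ Q)) ≡ (P ⊃ (Q ⊃ ¬P))) = 1 ⊃ 4/5 = 4/5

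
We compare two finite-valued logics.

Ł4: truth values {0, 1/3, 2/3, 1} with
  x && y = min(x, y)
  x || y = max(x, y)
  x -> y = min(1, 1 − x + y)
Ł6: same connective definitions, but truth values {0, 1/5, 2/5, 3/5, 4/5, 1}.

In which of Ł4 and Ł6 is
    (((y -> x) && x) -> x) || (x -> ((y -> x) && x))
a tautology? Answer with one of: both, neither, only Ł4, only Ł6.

In Ł4: every assignment gives 1 — tautology.
In Ł6: every assignment gives 1 — tautology.

both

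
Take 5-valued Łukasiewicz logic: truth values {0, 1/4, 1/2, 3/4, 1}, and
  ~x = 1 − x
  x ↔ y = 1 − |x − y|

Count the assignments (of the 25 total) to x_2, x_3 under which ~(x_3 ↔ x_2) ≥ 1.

value 1: 2 assignments (counts)
value 3/4: 4 assignments
value 1/2: 6 assignments
value 1/4: 8 assignments
value 0: 5 assignments
So 2 of the 25 assignments meet the threshold.

2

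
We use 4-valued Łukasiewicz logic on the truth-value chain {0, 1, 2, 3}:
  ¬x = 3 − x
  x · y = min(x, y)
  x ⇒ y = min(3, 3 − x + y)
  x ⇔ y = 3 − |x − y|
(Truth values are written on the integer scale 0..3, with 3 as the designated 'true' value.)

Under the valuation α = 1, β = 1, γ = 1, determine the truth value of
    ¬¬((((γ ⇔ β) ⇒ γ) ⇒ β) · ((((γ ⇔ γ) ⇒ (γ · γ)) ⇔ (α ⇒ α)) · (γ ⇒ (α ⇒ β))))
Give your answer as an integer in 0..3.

1

γ ⇔ β = 1 ⇔ 1 = 3
(γ ⇔ β) ⇒ γ = 3 ⇒ 1 = 1
((γ ⇔ β) ⇒ γ) ⇒ β = 1 ⇒ 1 = 3
γ ⇔ γ = 1 ⇔ 1 = 3
γ · γ = 1 · 1 = 1
(γ ⇔ γ) ⇒ (γ · γ) = 3 ⇒ 1 = 1
α ⇒ α = 1 ⇒ 1 = 3
((γ ⇔ γ) ⇒ (γ · γ)) ⇔ (α ⇒ α) = 1 ⇔ 3 = 1
α ⇒ β = 1 ⇒ 1 = 3
γ ⇒ (α ⇒ β) = 1 ⇒ 3 = 3
(((γ ⇔ γ) ⇒ (γ · γ)) ⇔ (α ⇒ α)) · (γ ⇒ (α ⇒ β)) = 1 · 3 = 1
(((γ ⇔ β) ⇒ γ) ⇒ β) · ((((γ ⇔ γ) ⇒ (γ · γ)) ⇔ (α ⇒ α)) · (γ ⇒ (α ⇒ β))) = 3 · 1 = 1
¬((((γ ⇔ β) ⇒ γ) ⇒ β) · ((((γ ⇔ γ) ⇒ (γ · γ)) ⇔ (α ⇒ α)) · (γ ⇒ (α ⇒ β)))) = ¬1 = 2
¬¬((((γ ⇔ β) ⇒ γ) ⇒ β) · ((((γ ⇔ γ) ⇒ (γ · γ)) ⇔ (α ⇒ α)) · (γ ⇒ (α ⇒ β)))) = ¬2 = 1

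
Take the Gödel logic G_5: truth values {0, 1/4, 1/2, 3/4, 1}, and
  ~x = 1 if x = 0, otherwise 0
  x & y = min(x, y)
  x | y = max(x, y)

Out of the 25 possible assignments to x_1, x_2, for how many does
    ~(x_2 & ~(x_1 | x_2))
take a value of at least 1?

value 1: 25 assignments (counts)
So 25 of the 25 assignments meet the threshold.

25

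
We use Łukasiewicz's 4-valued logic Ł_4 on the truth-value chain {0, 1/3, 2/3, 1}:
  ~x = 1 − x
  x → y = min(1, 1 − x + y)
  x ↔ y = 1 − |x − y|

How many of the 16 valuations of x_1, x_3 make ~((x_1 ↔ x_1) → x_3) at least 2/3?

8

x_1 = 0, x_3 = 0 ↦ 1  ≥
x_1 = 0, x_3 = 1/3 ↦ 2/3  ≥
x_1 = 0, x_3 = 2/3 ↦ 1/3  <
x_1 = 0, x_3 = 1 ↦ 0  <
x_1 = 1/3, x_3 = 0 ↦ 1  ≥
x_1 = 1/3, x_3 = 1/3 ↦ 2/3  ≥
x_1 = 1/3, x_3 = 2/3 ↦ 1/3  <
x_1 = 1/3, x_3 = 1 ↦ 0  <
x_1 = 2/3, x_3 = 0 ↦ 1  ≥
x_1 = 2/3, x_3 = 1/3 ↦ 2/3  ≥
x_1 = 2/3, x_3 = 2/3 ↦ 1/3  <
x_1 = 2/3, x_3 = 1 ↦ 0  <
x_1 = 1, x_3 = 0 ↦ 1  ≥
x_1 = 1, x_3 = 1/3 ↦ 2/3  ≥
x_1 = 1, x_3 = 2/3 ↦ 1/3  <
x_1 = 1, x_3 = 1 ↦ 0  <
So 8 of the 16 assignments meet the threshold.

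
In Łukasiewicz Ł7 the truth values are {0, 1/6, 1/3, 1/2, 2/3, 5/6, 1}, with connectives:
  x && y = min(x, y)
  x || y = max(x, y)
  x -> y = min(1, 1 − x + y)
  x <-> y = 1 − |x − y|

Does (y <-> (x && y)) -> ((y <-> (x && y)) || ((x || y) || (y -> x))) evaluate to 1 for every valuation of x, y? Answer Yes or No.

At x = 1/2, y = 2/3, for instance:
x && y = 1/2 && 2/3 = 1/2
y <-> (x && y) = 2/3 <-> 1/2 = 5/6
x || y = 1/2 || 2/3 = 2/3
y -> x = 2/3 -> 1/2 = 5/6
(x || y) || (y -> x) = 2/3 || 5/6 = 5/6
(y <-> (x && y)) || ((x || y) || (y -> x)) = 5/6 || 5/6 = 5/6
(y <-> (x && y)) -> ((y <-> (x && y)) || ((x || y) || (y -> x))) = 5/6 -> 5/6 = 1
and checking the remaining 48 assignments likewise gives ≥ 1 in every case.

Yes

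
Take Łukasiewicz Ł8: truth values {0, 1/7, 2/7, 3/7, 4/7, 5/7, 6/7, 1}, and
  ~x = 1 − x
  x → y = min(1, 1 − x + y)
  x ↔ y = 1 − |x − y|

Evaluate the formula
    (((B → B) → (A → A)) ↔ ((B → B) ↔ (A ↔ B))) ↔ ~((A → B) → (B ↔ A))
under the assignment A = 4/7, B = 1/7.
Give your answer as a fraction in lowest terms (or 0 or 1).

3/7

B → B = 1/7 → 1/7 = 1
A → A = 4/7 → 4/7 = 1
(B → B) → (A → A) = 1 → 1 = 1
B → B = 1/7 → 1/7 = 1
A ↔ B = 4/7 ↔ 1/7 = 4/7
(B → B) ↔ (A ↔ B) = 1 ↔ 4/7 = 4/7
((B → B) → (A → A)) ↔ ((B → B) ↔ (A ↔ B)) = 1 ↔ 4/7 = 4/7
A → B = 4/7 → 1/7 = 4/7
B ↔ A = 1/7 ↔ 4/7 = 4/7
(A → B) → (B ↔ A) = 4/7 → 4/7 = 1
~((A → B) → (B ↔ A)) = ~1 = 0
(((B → B) → (A → A)) ↔ ((B → B) ↔ (A ↔ B))) ↔ ~((A → B) → (B ↔ A)) = 4/7 ↔ 0 = 3/7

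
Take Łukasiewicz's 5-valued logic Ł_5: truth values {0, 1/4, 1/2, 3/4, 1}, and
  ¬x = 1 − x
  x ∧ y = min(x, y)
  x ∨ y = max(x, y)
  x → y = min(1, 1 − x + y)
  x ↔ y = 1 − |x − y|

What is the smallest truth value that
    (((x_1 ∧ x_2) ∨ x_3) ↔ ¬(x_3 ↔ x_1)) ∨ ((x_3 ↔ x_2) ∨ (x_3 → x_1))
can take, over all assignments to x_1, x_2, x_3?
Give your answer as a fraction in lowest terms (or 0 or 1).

1/2

Take x_1 = 1/2, x_2 = 0, x_3 = 1:
x_1 ∧ x_2 = 1/2 ∧ 0 = 0
(x_1 ∧ x_2) ∨ x_3 = 0 ∨ 1 = 1
x_3 ↔ x_1 = 1 ↔ 1/2 = 1/2
¬(x_3 ↔ x_1) = ¬1/2 = 1/2
((x_1 ∧ x_2) ∨ x_3) ↔ ¬(x_3 ↔ x_1) = 1 ↔ 1/2 = 1/2
x_3 ↔ x_2 = 1 ↔ 0 = 0
x_3 → x_1 = 1 → 1/2 = 1/2
(x_3 ↔ x_2) ∨ (x_3 → x_1) = 0 ∨ 1/2 = 1/2
(((x_1 ∧ x_2) ∨ x_3) ↔ ¬(x_3 ↔ x_1)) ∨ ((x_3 ↔ x_2) ∨ (x_3 → x_1)) = 1/2 ∨ 1/2 = 1/2
No assignment yields a value below 1/2, so this is the minimum.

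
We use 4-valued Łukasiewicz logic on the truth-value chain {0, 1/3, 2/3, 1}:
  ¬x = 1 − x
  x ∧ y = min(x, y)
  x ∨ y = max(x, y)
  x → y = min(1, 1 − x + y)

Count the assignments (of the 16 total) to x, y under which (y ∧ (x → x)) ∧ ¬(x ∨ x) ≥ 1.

1

x = 0, y = 0 ↦ 0  <
x = 0, y = 1/3 ↦ 1/3  <
x = 0, y = 2/3 ↦ 2/3  <
x = 0, y = 1 ↦ 1  ≥
x = 1/3, y = 0 ↦ 0  <
x = 1/3, y = 1/3 ↦ 1/3  <
x = 1/3, y = 2/3 ↦ 2/3  <
x = 1/3, y = 1 ↦ 2/3  <
x = 2/3, y = 0 ↦ 0  <
x = 2/3, y = 1/3 ↦ 1/3  <
x = 2/3, y = 2/3 ↦ 1/3  <
x = 2/3, y = 1 ↦ 1/3  <
x = 1, y = 0 ↦ 0  <
x = 1, y = 1/3 ↦ 0  <
x = 1, y = 2/3 ↦ 0  <
x = 1, y = 1 ↦ 0  <
So 1 of the 16 assignments meets the threshold.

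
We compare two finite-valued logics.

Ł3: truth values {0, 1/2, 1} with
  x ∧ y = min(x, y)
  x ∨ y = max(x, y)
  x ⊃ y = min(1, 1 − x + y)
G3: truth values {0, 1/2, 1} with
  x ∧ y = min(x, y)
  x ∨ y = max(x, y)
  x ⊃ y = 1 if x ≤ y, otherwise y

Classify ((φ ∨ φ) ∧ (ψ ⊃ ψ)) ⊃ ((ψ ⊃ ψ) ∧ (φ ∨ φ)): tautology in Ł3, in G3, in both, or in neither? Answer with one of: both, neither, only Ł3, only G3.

In Ł3: every assignment gives 1 — tautology.
In G3: every assignment gives 1 — tautology.

both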